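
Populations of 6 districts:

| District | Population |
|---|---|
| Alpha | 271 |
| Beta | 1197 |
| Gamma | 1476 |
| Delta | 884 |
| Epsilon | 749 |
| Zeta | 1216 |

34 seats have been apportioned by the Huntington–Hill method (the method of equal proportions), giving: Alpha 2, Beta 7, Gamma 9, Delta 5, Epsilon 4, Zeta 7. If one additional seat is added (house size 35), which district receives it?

Epsilon

Priority for the next seat is population ÷ (√(s·(s+1))).
Priorities: Alpha 110.635, Beta 159.956, Gamma 155.584, Delta 161.396, Epsilon 167.481, Zeta 162.495.
Highest priority: Epsilon.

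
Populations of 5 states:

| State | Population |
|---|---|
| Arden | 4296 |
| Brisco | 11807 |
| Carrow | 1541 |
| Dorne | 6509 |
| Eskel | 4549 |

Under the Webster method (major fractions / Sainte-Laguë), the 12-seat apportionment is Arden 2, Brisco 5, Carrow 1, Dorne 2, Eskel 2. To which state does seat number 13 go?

Dorne

Priority for the next seat is population ÷ (current seats + 0.5).
Priorities: Arden 1718.400, Brisco 2146.727, Carrow 1027.333, Dorne 2603.600, Eskel 1819.600.
Highest priority: Dorne.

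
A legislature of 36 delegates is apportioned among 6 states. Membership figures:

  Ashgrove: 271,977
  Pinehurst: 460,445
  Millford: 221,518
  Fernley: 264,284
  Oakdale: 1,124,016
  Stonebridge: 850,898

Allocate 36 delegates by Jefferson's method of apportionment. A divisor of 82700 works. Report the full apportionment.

With modified divisor 82700: modified quotas Ashgrove 3.289, Pinehurst 5.568, Millford 2.679, Fernley 3.196, Oakdale 13.591, Stonebridge 10.289.
Rounding down: Ashgrove 3, Pinehurst 5, Millford 2, Fernley 3, Oakdale 13, Stonebridge 10 (total 36).

Ashgrove=3, Pinehurst=5, Millford=2, Fernley=3, Oakdale=13, Stonebridge=10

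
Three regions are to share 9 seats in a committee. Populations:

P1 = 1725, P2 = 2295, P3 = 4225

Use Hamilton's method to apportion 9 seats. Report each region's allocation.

P1=2; P2=2; P3=5

The standard divisor is 8245/9 ≈ 916.111.
Standard quotas: P1 1.883, P2 2.505, P3 4.612.
Lower quotas: P1 1, P2 2, P3 4 (sum 7, leaving 2 seats).
Remainders in descending order: P1 0.883, P3 0.612, P2 0.505.
Largest remainders: P1, P3 receive the extra seats.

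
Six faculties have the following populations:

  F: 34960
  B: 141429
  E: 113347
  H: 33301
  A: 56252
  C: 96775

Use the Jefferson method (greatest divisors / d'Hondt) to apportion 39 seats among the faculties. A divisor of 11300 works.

With modified divisor 11300: modified quotas F 3.094, B 12.516, E 10.031, H 2.947, A 4.978, C 8.564.
Rounding down: F 3, B 12, E 10, H 2, A 4, C 8 (total 39).

F: 3, B: 12, E: 10, H: 2, A: 4, C: 8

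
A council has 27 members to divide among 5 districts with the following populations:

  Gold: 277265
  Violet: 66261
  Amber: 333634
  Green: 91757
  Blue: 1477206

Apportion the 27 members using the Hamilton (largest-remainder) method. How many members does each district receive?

Gold 3; Violet 1; Amber 4; Green 1; Blue 18

The standard divisor is 2246123/27 ≈ 83189.741.
Standard quotas: Gold 3.3329, Violet 0.7965, Amber 4.0105, Green 1.1030, Blue 17.7571.
Lower quotas: Gold 3, Violet 0, Amber 4, Green 1, Blue 17 (sum 25, leaving 2 seats).
Remainders in descending order: Violet 0.7965, Blue 0.7571, Gold 0.3329, Green 0.1030, Amber 0.0105.
Largest remainders: Violet, Blue receive the extra seats.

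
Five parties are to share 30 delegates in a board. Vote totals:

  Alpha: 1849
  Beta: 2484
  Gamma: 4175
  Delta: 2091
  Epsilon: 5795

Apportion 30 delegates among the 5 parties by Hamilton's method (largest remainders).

Alpha=3, Beta=4, Gamma=8, Delta=4, Epsilon=11

The standard divisor is 16394/30 ≈ 546.467.
Standard quotas: Alpha 3.3836, Beta 4.5456, Gamma 7.6400, Delta 3.8264, Epsilon 10.6045.
Lower quotas: Alpha 3, Beta 4, Gamma 7, Delta 3, Epsilon 10 (sum 27, leaving 3 seats).
Remainders in descending order: Delta 0.8264, Gamma 0.6400, Epsilon 0.6045, Beta 0.5456, Alpha 0.3836.
The surplus seats go to Delta, Gamma, Epsilon.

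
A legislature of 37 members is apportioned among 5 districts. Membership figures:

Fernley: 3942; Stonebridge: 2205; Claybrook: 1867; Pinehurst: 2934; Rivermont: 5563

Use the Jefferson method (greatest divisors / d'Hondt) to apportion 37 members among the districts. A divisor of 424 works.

With modified divisor 424: modified quotas Fernley 9.297, Stonebridge 5.200, Claybrook 4.403, Pinehurst 6.920, Rivermont 13.120.
Rounding down: Fernley 9, Stonebridge 5, Claybrook 4, Pinehurst 6, Rivermont 13 (total 37).

Fernley 9, Stonebridge 5, Claybrook 4, Pinehurst 6, Rivermont 13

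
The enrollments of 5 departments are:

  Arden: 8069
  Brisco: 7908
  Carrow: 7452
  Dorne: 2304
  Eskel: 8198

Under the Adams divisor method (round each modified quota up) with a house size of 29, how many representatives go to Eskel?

Standard divisor 33931/29 ≈ 1170.034; standard quotas: Arden 6.896, Brisco 6.759, Carrow 6.369, Dorne 1.969, Eskel 7.007.
Rounding up gives 7, 7, 7, 2, 8 = 31 seats, so the divisor must be adjusted.
With modified divisor 1300: modified quotas Arden 6.207, Brisco 6.083, Carrow 5.732, Dorne 1.772, Eskel 6.306.
Rounding up: Arden 7, Brisco 7, Carrow 6, Dorne 2, Eskel 7 (total 29).
Eskel receives 7.

7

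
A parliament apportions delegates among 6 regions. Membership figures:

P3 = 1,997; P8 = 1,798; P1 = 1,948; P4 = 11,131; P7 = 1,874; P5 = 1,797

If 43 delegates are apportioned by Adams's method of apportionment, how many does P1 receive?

4

Standard divisor 20545/43 ≈ 477.791; standard quotas: P3 4.180, P8 3.763, P1 4.077, P4 23.297, P7 3.922, P5 3.761.
Rounding up gives 5, 4, 5, 24, 4, 4 = 46 seats, so the divisor must be adjusted.
With modified divisor 503: modified quotas P3 3.970, P8 3.575, P1 3.873, P4 22.129, P7 3.726, P5 3.573.
Rounding up: P3 4, P8 4, P1 4, P4 23, P7 4, P5 4 (total 43).
P1 receives 4.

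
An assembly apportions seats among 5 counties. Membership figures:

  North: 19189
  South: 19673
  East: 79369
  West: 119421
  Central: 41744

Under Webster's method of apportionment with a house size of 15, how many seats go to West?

7

Standard divisor 279396/15 ≈ 18626.4; standard quotas: North 1.030, South 1.056, East 4.261, West 6.411, Central 2.241.
Rounding to the nearest integer gives 1, 1, 4, 6, 2 = 14 seats, so the divisor must be adjusted.
With modified divisor 18000: modified quotas North 1.066, South 1.093, East 4.409, West 6.635, Central 2.319.
Rounding to the nearest integer: North 1, South 1, East 4, West 7, Central 2 (total 15).
West receives 7.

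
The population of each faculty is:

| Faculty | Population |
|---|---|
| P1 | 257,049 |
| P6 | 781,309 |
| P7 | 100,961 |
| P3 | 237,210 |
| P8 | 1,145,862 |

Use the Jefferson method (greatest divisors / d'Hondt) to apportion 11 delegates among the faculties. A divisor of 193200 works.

With modified divisor 193200: modified quotas P1 1.330, P6 4.044, P7 0.523, P3 1.228, P8 5.931.
Rounding down: P1 1, P6 4, P7 0, P3 1, P8 5 (total 11).

P1 1, P6 4, P7 0, P3 1, P8 5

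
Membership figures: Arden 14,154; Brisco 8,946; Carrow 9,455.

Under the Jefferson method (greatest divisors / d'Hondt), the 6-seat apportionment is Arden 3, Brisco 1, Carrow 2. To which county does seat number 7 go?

Priority for the next seat is population ÷ (current seats + 1).
Priorities: Arden 3538.500, Brisco 4473.000, Carrow 3151.667.
Highest priority: Brisco.

Brisco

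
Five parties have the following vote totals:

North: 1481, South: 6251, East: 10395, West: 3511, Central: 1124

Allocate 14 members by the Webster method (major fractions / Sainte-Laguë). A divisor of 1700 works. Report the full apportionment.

North=1; South=4; East=6; West=2; Central=1

With modified divisor 1700: modified quotas North 0.871, South 3.677, East 6.115, West 2.065, Central 0.661.
Rounding to the nearest integer: North 1, South 4, East 6, West 2, Central 1 (total 14).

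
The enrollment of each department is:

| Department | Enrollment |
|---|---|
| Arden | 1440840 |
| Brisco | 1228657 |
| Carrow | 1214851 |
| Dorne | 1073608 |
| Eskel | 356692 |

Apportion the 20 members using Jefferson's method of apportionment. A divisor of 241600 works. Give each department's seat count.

With modified divisor 241600: modified quotas Arden 5.964, Brisco 5.086, Carrow 5.028, Dorne 4.444, Eskel 1.476.
Rounding down: Arden 5, Brisco 5, Carrow 5, Dorne 4, Eskel 1 (total 20).

Arden: 5, Brisco: 5, Carrow: 5, Dorne: 4, Eskel: 1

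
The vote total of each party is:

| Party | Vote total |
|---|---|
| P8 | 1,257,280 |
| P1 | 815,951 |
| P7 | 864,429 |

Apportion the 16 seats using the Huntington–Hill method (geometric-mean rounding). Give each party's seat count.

With divisor 187872: modified quotas P8 6.692, P1 4.343, P7 4.601.
Geometric-mean thresholds: P8 √(6·7)=6.481, P1 √(4·5)=4.472, P7 √(4·5)=4.472.
Each quota rounded against its threshold gives P8 7, P1 4, P7 5 (total 16).

P8 7; P1 4; P7 5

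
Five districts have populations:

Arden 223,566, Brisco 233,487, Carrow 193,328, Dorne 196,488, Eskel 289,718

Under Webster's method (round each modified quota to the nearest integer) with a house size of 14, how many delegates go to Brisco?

Standard divisor 1136587/14 ≈ 81184.786; standard quotas: Arden 2.754, Brisco 2.876, Carrow 2.381, Dorne 2.420, Eskel 3.569.
Rounding to the nearest integer gives Arden 3, Brisco 3, Carrow 2, Dorne 2, Eskel 4 — total 14, matching the house size, so no adjustment is needed.
Brisco receives 3.

3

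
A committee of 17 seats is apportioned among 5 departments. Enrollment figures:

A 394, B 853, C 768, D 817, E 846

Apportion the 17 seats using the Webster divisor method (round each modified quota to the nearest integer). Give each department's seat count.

Standard divisor 3678/17 ≈ 216.353; standard quotas: A 1.821, B 3.943, C 3.550, D 3.776, E 3.910.
Rounding to the nearest integer gives 2, 4, 4, 4, 4 = 18 seats, so the divisor must be adjusted.
With modified divisor 230: modified quotas A 1.713, B 3.709, C 3.339, D 3.552, E 3.678.
Rounding to the nearest integer: A 2, B 4, C 3, D 4, E 4 (total 17).

A=2, B=4, C=3, D=4, E=4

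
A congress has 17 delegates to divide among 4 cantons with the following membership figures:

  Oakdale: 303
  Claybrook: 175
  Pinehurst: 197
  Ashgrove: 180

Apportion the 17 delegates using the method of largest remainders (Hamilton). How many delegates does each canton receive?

Oakdale 6; Claybrook 3; Pinehurst 4; Ashgrove 4

Total 855; standard divisor 855/17 ≈ 50.294.
Standard quotas: Oakdale 6.025, Claybrook 3.480, Pinehurst 3.917, Ashgrove 3.579.
Lower quotas: Oakdale 6, Claybrook 3, Pinehurst 3, Ashgrove 3 (sum 15, leaving 2 seats).
Remainders in descending order: Pinehurst 0.917, Ashgrove 0.579, Claybrook 0.480, Oakdale 0.025.
Largest remainders: Pinehurst, Ashgrove receive the extra seats.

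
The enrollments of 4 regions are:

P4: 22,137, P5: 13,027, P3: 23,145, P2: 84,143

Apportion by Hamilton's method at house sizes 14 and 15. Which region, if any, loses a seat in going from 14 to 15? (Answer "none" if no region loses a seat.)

P5

At 14 seats: P4 2, P5 2, P3 2, P2 8.
At 15 seats: P4 2, P5 1, P3 3, P2 9.
P5 drops from 2 to 1.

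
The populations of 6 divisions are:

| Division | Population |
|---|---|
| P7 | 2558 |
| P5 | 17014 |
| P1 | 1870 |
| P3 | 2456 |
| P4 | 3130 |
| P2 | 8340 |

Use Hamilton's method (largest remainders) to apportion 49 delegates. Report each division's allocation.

P7 3, P5 24, P1 3, P3 3, P4 4, P2 12

Standard divisor: 35368 ÷ 49 ≈ 721.796.
Standard quotas: P7 3.5439, P5 23.5718, P1 2.5908, P3 3.4026, P4 4.3364, P2 11.5545.
Lower quotas: P7 3, P5 23, P1 2, P3 3, P4 4, P2 11 (sum 46, leaving 3 seats).
Remainders in descending order: P1 0.5908, P5 0.5718, P2 0.5545, P7 0.5439, P3 0.4026, P4 0.3364.
The surplus seats go to P1, P5, P2.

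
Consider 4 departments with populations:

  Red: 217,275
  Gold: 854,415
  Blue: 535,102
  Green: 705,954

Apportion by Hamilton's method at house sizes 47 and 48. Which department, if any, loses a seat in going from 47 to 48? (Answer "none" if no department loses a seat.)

At 47 seats: Red 5, Gold 17, Blue 11, Green 14.
At 48 seats: Red 4, Gold 18, Blue 11, Green 15.
Red drops from 5 to 4.

Red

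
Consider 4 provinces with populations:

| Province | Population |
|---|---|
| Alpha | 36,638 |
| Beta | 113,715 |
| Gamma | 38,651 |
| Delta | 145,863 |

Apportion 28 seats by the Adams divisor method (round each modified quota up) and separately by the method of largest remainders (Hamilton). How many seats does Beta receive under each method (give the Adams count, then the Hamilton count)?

9 and 10

Adams: Alpha 3, Beta 9, Gamma 4, Delta 12.
Hamilton: Alpha 3, Beta 10, Gamma 3, Delta 12.
Beta gets 9 under Adams and 10 under Hamilton.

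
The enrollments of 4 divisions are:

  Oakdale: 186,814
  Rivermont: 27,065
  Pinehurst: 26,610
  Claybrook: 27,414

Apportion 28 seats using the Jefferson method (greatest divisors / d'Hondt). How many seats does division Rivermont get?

Standard divisor 267903/28 ≈ 9567.964; standard quotas: Oakdale 19.525, Rivermont 2.829, Pinehurst 2.781, Claybrook 2.865.
Rounding down gives 19, 2, 2, 2 = 25 seats, so the divisor must be adjusted.
With modified divisor 8960: modified quotas Oakdale 20.850, Rivermont 3.021, Pinehurst 2.970, Claybrook 3.060.
Rounding down: Oakdale 20, Rivermont 3, Pinehurst 2, Claybrook 3 (total 28).
Rivermont receives 3.

3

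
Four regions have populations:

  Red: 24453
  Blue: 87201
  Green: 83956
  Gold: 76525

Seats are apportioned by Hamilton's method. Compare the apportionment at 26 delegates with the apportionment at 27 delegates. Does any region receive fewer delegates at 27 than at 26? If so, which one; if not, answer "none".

Red

At 26 seats: Red 3, Blue 8, Green 8, Gold 7.
At 27 seats: Red 2, Blue 9, Green 8, Gold 8.
Red drops from 3 to 2.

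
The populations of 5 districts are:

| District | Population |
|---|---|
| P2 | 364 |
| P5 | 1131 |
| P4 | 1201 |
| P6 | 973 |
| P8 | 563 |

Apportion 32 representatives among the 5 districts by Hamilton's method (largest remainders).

P2=3; P5=9; P4=9; P6=7; P8=4

Standard divisor: 4232 ÷ 32 ≈ 132.25.
Standard quotas: P2 2.752, P5 8.552, P4 9.081, P6 7.357, P8 4.257.
Lower quotas: P2 2, P5 8, P4 9, P6 7, P8 4 (sum 30, leaving 2 seats).
Remainders in descending order: P2 0.752, P5 0.552, P6 0.357, P8 0.257, P4 0.081.
The surplus seats go to P2, P5.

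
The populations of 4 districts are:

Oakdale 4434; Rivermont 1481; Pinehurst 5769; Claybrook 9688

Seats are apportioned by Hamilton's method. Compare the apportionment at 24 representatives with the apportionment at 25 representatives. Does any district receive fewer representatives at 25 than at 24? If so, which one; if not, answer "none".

none

At 24 seats: Oakdale 5, Rivermont 2, Pinehurst 6, Claybrook 11.
At 25 seats: Oakdale 5, Rivermont 2, Pinehurst 7, Claybrook 11.
No district's allocation decreased.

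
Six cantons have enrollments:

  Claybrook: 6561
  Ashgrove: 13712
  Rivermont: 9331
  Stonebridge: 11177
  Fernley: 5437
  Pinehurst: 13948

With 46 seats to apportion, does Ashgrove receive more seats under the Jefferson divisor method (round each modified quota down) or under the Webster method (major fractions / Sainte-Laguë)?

Jefferson: Claybrook 5, Ashgrove 11, Rivermont 7, Stonebridge 8, Fernley 4, Pinehurst 11.
Webster: Claybrook 5, Ashgrove 10, Rivermont 7, Stonebridge 9, Fernley 4, Pinehurst 11.
Ashgrove gets 11 under Jefferson and 10 under Webster.

Jefferson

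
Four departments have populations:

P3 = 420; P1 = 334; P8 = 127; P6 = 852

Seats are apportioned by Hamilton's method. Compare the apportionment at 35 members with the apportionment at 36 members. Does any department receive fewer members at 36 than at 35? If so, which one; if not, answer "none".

P8

At 35 seats: P3 8, P1 7, P8 3, P6 17.
At 36 seats: P3 9, P1 7, P8 2, P6 18.
P8 drops from 3 to 2.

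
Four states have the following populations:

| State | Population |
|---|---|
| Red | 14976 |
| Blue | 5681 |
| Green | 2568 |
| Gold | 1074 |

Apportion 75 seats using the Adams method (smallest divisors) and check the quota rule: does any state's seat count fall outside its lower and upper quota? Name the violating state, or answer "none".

Red

Standard quotas: Red 46.224, Blue 17.535, Green 7.926, Gold 3.315.
Adams allocation: Red 45, Blue 18, Green 8, Gold 4.
Red has quota 46.224 (lower 46, upper 47) but receives 45 — outside the quota interval.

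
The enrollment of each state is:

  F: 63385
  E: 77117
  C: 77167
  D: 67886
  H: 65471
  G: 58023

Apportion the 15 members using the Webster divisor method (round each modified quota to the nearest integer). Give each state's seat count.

Standard divisor 409049/15 ≈ 27269.933; standard quotas: F 2.324, E 2.828, C 2.830, D 2.489, H 2.401, G 2.128.
Rounding to the nearest integer gives 2, 3, 3, 2, 2, 2 = 14 seats, so the divisor must be adjusted.
With modified divisor 26700: modified quotas F 2.374, E 2.888, C 2.890, D 2.543, H 2.452, G 2.173.
Rounding to the nearest integer: F 2, E 3, C 3, D 3, H 2, G 2 (total 15).

F 2; E 3; C 3; D 3; H 2; G 2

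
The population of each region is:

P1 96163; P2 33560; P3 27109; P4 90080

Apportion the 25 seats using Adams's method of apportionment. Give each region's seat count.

Standard divisor 246912/25 ≈ 9876.48; standard quotas: P1 9.737, P2 3.398, P3 2.745, P4 9.121.
Rounding up gives 10, 4, 3, 10 = 27 seats, so the divisor must be adjusted.
With modified divisor 10900: modified quotas P1 8.822, P2 3.079, P3 2.487, P4 8.264.
Rounding up: P1 9, P2 4, P3 3, P4 9 (total 25).

P1 9, P2 4, P3 3, P4 9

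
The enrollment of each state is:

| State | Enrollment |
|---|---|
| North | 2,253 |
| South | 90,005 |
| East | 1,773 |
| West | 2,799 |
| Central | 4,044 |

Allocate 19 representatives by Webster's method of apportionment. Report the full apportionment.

North: 0; South: 17; East: 0; West: 1; Central: 1

Standard divisor 100874/19 ≈ 5309.158; standard quotas: North 0.424, South 16.953, East 0.334, West 0.527, Central 0.762.
Rounding to the nearest integer gives North 0, South 17, East 0, West 1, Central 1 — total 19, matching the house size, so no adjustment is needed.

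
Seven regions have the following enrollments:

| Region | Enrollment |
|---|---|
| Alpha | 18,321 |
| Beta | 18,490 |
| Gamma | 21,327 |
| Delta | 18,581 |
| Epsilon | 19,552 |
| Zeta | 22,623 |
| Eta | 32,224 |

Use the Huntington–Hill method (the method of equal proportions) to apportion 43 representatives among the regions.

With divisor 3444: modified quotas Alpha 5.320, Beta 5.369, Gamma 6.193, Delta 5.395, Epsilon 5.677, Zeta 6.569, Eta 9.357.
Geometric-mean thresholds: Alpha √(5·6)=5.477, Beta √(5·6)=5.477, Gamma √(6·7)=6.481, Delta √(5·6)=5.477, Epsilon √(5·6)=5.477, Zeta √(6·7)=6.481, Eta √(9·10)=9.487.
Each quota rounded against its threshold gives Alpha 5, Beta 5, Gamma 6, Delta 5, Epsilon 6, Zeta 7, Eta 9 (total 43).

Alpha 5; Beta 5; Gamma 6; Delta 5; Epsilon 6; Zeta 7; Eta 9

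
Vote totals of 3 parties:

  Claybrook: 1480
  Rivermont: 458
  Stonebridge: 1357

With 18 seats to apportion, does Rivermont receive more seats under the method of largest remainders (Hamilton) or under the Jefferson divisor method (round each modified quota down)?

Hamilton

Hamilton: Claybrook 8, Rivermont 3, Stonebridge 7.
Jefferson: Claybrook 8, Rivermont 2, Stonebridge 8.
Rivermont gets 3 under Hamilton and 2 under Jefferson.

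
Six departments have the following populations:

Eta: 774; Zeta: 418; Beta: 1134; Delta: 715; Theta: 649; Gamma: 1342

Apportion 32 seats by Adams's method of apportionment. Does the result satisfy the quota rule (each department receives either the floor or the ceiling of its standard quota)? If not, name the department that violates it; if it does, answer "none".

none

Standard quotas: Eta 4.922, Zeta 2.658, Beta 7.211, Delta 4.547, Theta 4.127, Gamma 8.534.
Adams allocation: Eta 5, Zeta 3, Beta 7, Delta 5, Theta 4, Gamma 8.
Every allocation lies between the lower and upper quota.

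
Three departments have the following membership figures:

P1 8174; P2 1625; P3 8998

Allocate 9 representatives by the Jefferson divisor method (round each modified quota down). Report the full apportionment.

Standard divisor 18797/9 ≈ 2088.556; standard quotas: P1 3.914, P2 0.778, P3 4.308.
Rounding down gives 3, 0, 4 = 7 seats, so the divisor must be adjusted.
With modified divisor 1700: modified quotas P1 4.808, P2 0.956, P3 5.293.
Rounding down: P1 4, P2 0, P3 5 (total 9).

P1: 4; P2: 0; P3: 5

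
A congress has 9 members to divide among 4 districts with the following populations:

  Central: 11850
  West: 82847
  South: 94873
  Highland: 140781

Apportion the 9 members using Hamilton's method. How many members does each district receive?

Central 0, West 2, South 3, Highland 4

The standard divisor is 330351/9 ≈ 36705.667.
Standard quotas: Central 0.3228, West 2.2571, South 2.5847, Highland 3.8354.
Lower quotas: Central 0, West 2, South 2, Highland 3 (sum 7, leaving 2 seats).
Remainders in descending order: Highland 0.8354, South 0.5847, Central 0.3228, West 0.2571.
The surplus seats go to Highland, South.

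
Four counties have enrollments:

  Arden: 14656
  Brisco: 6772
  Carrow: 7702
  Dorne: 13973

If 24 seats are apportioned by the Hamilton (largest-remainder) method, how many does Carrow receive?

4

Total 43103; standard divisor 43103/24 ≈ 1795.958.
Standard quotas: Arden 8.1605, Brisco 3.7707, Carrow 4.2885, Dorne 7.7802.
Lower quotas: Arden 8, Brisco 3, Carrow 4, Dorne 7 (sum 22, leaving 2 seats).
Remainders in descending order: Dorne 0.7802, Brisco 0.7707, Carrow 0.2885, Arden 0.1605.
Largest remainders: Dorne, Brisco receive the extra seats.
Carrow receives 4.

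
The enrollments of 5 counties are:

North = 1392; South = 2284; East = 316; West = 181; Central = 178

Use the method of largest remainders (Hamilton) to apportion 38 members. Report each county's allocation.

Standard divisor: 4351 ÷ 38 ≈ 114.5.
Standard quotas: North 12.157, South 19.948, East 2.760, West 1.581, Central 1.555.
Lower quotas: North 12, South 19, East 2, West 1, Central 1 (sum 35, leaving 3 seats).
Remainders in descending order: South 0.948, East 0.760, West 0.581, Central 0.555, North 0.157.
Largest remainders: South, East, West receive the extra seats.

North 12, South 20, East 3, West 2, Central 1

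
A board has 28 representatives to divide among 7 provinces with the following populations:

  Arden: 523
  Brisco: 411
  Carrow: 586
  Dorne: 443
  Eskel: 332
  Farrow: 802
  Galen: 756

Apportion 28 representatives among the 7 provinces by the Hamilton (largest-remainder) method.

Arden 4, Brisco 3, Carrow 4, Dorne 3, Eskel 2, Farrow 6, Galen 6

Total 3853; standard divisor 3853/28 ≈ 137.607.
Standard quotas: Arden 3.801, Brisco 2.987, Carrow 4.258, Dorne 3.219, Eskel 2.413, Farrow 5.828, Galen 5.494.
Lower quotas: Arden 3, Brisco 2, Carrow 4, Dorne 3, Eskel 2, Farrow 5, Galen 5 (sum 24, leaving 4 seats).
Remainders in descending order: Brisco 0.987, Farrow 0.828, Arden 0.801, Galen 0.494, Eskel 0.413, Carrow 0.258, Dorne 0.219.
Largest remainders: Brisco, Farrow, Arden, Galen receive the extra seats.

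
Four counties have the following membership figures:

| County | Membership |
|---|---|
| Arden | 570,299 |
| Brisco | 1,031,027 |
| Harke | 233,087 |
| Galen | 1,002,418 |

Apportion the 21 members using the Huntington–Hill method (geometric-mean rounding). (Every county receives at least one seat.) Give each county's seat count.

Arden: 4, Brisco: 8, Harke: 2, Galen: 7

With divisor 135865: modified quotas Arden 4.198, Brisco 7.589, Harke 1.716, Galen 7.378.
Geometric-mean thresholds: Arden √(4·5)=4.472, Brisco √(7·8)=7.483, Harke √(1·2)=1.414, Galen √(7·8)=7.483.
Each quota rounded against its threshold gives Arden 4, Brisco 8, Harke 2, Galen 7 (total 21).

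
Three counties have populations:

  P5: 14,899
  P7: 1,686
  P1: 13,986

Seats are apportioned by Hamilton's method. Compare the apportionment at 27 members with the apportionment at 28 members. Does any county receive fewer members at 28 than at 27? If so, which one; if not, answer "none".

P7

At 27 seats: P5 13, P7 2, P1 12.
At 28 seats: P5 14, P7 1, P1 13.
P7 drops from 2 to 1.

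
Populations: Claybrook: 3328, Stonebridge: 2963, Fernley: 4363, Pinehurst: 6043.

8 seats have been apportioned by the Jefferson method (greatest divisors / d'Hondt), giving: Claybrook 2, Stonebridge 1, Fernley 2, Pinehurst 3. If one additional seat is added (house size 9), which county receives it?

Pinehurst

Priority for the next seat is population ÷ (current seats + 1).
Priorities: Claybrook 1109.333, Stonebridge 1481.500, Fernley 1454.333, Pinehurst 1510.750.
Highest priority: Pinehurst.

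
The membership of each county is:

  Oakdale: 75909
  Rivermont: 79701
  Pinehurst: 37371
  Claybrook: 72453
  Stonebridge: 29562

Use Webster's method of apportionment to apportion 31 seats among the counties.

Standard divisor 294996/31 ≈ 9516; standard quotas: Oakdale 7.977, Rivermont 8.375, Pinehurst 3.927, Claybrook 7.614, Stonebridge 3.107.
Rounding to the nearest integer gives Oakdale 8, Rivermont 8, Pinehurst 4, Claybrook 8, Stonebridge 3 — total 31, matching the house size, so no adjustment is needed.

Oakdale 8, Rivermont 8, Pinehurst 4, Claybrook 8, Stonebridge 3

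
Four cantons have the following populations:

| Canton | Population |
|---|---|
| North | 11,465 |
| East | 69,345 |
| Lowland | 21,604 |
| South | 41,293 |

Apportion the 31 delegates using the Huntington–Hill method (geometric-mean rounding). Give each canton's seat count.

With divisor 4733: modified quotas North 2.422, East 14.651, Lowland 4.565, South 8.724.
Geometric-mean thresholds: North √(2·3)=2.449, East √(14·15)=14.491, Lowland √(4·5)=4.472, South √(8·9)=8.485.
Each quota rounded against its threshold gives North 2, East 15, Lowland 5, South 9 (total 31).

North=2; East=15; Lowland=5; South=9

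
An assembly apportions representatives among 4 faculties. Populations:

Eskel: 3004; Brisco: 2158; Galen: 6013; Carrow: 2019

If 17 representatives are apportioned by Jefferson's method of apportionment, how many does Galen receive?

8

Standard divisor 13194/17 ≈ 776.118; standard quotas: Eskel 3.871, Brisco 2.781, Galen 7.748, Carrow 2.601.
Rounding down gives 3, 2, 7, 2 = 14 seats, so the divisor must be adjusted.
With modified divisor 700: modified quotas Eskel 4.291, Brisco 3.083, Galen 8.590, Carrow 2.884.
Rounding down: Eskel 4, Brisco 3, Galen 8, Carrow 2 (total 17).
Galen receives 8.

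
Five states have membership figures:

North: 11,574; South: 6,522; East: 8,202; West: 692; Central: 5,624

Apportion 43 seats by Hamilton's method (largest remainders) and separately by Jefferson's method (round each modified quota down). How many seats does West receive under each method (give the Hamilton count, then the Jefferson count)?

Hamilton: North 15, South 9, East 11, West 1, Central 7.
Jefferson: North 16, South 9, East 11, West 0, Central 7.
West gets 1 under Hamilton and 0 under Jefferson.

1 and 0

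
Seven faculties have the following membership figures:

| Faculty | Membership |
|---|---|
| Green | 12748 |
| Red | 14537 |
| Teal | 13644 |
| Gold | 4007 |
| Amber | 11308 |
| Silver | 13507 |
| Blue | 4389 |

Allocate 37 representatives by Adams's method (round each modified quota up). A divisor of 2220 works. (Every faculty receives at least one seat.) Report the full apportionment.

With modified divisor 2220: modified quotas Green 5.742, Red 6.548, Teal 6.146, Gold 1.805, Amber 5.094, Silver 6.084, Blue 1.977.
Rounding up: Green 6, Red 7, Teal 7, Gold 2, Amber 6, Silver 7, Blue 2 (total 37).

Green 6; Red 7; Teal 7; Gold 2; Amber 6; Silver 7; Blue 2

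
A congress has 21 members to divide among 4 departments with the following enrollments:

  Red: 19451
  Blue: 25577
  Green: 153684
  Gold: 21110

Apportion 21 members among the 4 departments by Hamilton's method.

Red 2, Blue 2, Green 15, Gold 2

Standard divisor: 219822 ÷ 21 ≈ 10467.714.
Standard quotas: Red 1.8582, Blue 2.4434, Green 14.6817, Gold 2.0167.
Lower quotas: Red 1, Blue 2, Green 14, Gold 2 (sum 19, leaving 2 seats).
Remainders in descending order: Red 0.8582, Green 0.6817, Blue 0.4434, Gold 0.0167.
The surplus seats go to Red, Green.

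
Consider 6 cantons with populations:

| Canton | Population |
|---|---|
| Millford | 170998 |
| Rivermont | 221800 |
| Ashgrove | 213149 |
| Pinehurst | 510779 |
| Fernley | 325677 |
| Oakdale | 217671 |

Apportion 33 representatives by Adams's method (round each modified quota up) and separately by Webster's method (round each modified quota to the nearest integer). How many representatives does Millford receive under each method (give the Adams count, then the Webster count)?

Adams: Millford 4, Rivermont 5, Ashgrove 4, Pinehurst 10, Fernley 6, Oakdale 4.
Webster: Millford 3, Rivermont 5, Ashgrove 4, Pinehurst 10, Fernley 7, Oakdale 4.
Millford gets 4 under Adams and 3 under Webster.

4 and 3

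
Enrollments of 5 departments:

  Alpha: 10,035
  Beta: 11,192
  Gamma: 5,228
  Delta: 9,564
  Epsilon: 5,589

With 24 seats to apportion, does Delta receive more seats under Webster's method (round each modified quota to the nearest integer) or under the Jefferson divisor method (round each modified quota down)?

Webster: Alpha 6, Beta 6, Gamma 3, Delta 6, Epsilon 3.
Jefferson: Alpha 6, Beta 7, Gamma 3, Delta 5, Epsilon 3.
Delta gets 6 under Webster and 5 under Jefferson.

Webster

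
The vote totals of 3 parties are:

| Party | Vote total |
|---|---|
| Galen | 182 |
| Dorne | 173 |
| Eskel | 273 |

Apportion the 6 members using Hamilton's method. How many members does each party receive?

Standard divisor: 628 ÷ 6 ≈ 104.667.
Standard quotas: Galen 1.739, Dorne 1.653, Eskel 2.608.
Lower quotas: Galen 1, Dorne 1, Eskel 2 (sum 4, leaving 2 seats).
Remainders in descending order: Galen 0.739, Dorne 0.653, Eskel 0.608.
Largest remainders: Galen, Dorne receive the extra seats.

Galen: 2; Dorne: 2; Eskel: 2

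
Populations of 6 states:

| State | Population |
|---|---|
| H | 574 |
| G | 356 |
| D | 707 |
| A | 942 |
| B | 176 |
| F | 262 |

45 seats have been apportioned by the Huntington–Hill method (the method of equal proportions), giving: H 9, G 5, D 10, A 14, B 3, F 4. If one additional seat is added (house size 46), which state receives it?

Priority for the next seat is population ÷ (√(s·(s+1))).
Priorities: H 60.505, G 64.996, D 67.410, A 65.004, B 50.807, F 58.585.
Highest priority: D.

D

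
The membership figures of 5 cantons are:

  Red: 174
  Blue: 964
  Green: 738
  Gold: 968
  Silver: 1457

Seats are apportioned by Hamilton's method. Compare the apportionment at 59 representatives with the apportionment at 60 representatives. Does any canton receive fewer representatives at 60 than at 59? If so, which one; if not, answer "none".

At 59 seats: Red 3, Blue 13, Green 10, Gold 13, Silver 20.
At 60 seats: Red 2, Blue 14, Green 10, Gold 14, Silver 20.
Red drops from 3 to 2.

Red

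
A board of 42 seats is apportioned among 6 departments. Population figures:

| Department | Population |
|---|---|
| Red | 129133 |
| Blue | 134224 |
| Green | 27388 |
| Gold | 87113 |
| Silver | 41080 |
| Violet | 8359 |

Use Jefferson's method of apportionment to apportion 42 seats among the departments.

Standard divisor 427297/42 ≈ 10173.738; standard quotas: Red 12.693, Blue 13.193, Green 2.692, Gold 8.563, Silver 4.038, Violet 0.822.
Rounding down gives 12, 13, 2, 8, 4, 0 = 39 seats, so the divisor must be adjusted.
With modified divisor 9400: modified quotas Red 13.738, Blue 14.279, Green 2.914, Gold 9.267, Silver 4.370, Violet 0.889.
Rounding down: Red 13, Blue 14, Green 2, Gold 9, Silver 4, Violet 0 (total 42).

Red=13; Blue=14; Green=2; Gold=9; Silver=4; Violet=0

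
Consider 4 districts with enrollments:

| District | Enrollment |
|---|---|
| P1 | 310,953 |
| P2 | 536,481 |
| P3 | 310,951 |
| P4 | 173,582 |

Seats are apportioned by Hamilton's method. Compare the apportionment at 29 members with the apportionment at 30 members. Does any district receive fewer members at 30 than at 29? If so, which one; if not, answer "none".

At 29 seats: P1 7, P2 11, P3 7, P4 4.
At 30 seats: P1 7, P2 12, P3 7, P4 4.
No district's allocation decreased.

none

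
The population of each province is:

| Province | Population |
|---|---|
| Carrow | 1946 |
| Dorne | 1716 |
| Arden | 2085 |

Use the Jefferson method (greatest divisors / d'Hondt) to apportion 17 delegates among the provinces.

Standard divisor 5747/17 ≈ 338.059; standard quotas: Carrow 5.756, Dorne 5.076, Arden 6.168.
Rounding down gives 5, 5, 6 = 16 seats, so the divisor must be adjusted.
With modified divisor 300: modified quotas Carrow 6.487, Dorne 5.720, Arden 6.950.
Rounding down: Carrow 6, Dorne 5, Arden 6 (total 17).

Carrow=6; Dorne=5; Arden=6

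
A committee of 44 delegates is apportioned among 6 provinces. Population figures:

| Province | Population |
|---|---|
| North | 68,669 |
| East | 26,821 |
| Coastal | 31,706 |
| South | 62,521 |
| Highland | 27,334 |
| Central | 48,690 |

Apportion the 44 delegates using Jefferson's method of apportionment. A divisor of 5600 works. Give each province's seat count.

North=12; East=4; Coastal=5; South=11; Highland=4; Central=8

With modified divisor 5600: modified quotas North 12.262, East 4.789, Coastal 5.662, South 11.164, Highland 4.881, Central 8.695.
Rounding down: North 12, East 4, Coastal 5, South 11, Highland 4, Central 8 (total 44).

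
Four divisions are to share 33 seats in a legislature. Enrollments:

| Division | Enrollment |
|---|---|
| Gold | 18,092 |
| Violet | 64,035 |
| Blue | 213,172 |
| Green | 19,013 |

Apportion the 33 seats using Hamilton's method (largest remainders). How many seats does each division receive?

The standard divisor is 314312/33 ≈ 9524.606.
Standard quotas: Gold 1.8995, Violet 6.7231, Blue 22.3812, Green 1.9962.
Lower quotas: Gold 1, Violet 6, Blue 22, Green 1 (sum 30, leaving 3 seats).
Remainders in descending order: Green 0.9962, Gold 0.8995, Violet 0.7231, Blue 0.3812.
Largest remainders: Green, Gold, Violet receive the extra seats.

Gold=2; Violet=7; Blue=22; Green=2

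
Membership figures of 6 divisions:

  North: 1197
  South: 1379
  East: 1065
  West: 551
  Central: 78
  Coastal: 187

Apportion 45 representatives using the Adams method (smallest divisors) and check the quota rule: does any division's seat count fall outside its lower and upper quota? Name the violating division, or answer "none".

none

Standard quotas: North 12.085, South 13.923, East 10.753, West 5.563, Central 0.788, Coastal 1.888.
Adams allocation: North 12, South 13, East 11, West 6, Central 1, Coastal 2.
Every allocation lies between the lower and upper quota.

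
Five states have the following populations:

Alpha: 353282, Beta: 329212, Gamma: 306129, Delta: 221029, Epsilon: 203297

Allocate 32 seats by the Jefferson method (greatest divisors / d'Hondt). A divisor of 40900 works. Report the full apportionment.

With modified divisor 40900: modified quotas Alpha 8.638, Beta 8.049, Gamma 7.485, Delta 5.404, Epsilon 4.971.
Rounding down: Alpha 8, Beta 8, Gamma 7, Delta 5, Epsilon 4 (total 32).

Alpha 8, Beta 8, Gamma 7, Delta 5, Epsilon 4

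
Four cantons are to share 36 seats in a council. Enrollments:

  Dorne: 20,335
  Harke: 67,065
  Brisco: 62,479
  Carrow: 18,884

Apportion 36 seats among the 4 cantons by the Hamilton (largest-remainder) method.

Standard divisor: 168763 ÷ 36 ≈ 4687.861.
Standard quotas: Dorne 4.3378, Harke 14.3061, Brisco 13.3278, Carrow 4.0283.
Lower quotas: Dorne 4, Harke 14, Brisco 13, Carrow 4 (sum 35, leaving 1 seat).
Remainders in descending order: Dorne 0.3378, Brisco 0.3278, Harke 0.3061, Carrow 0.0283.
Largest remainder: Dorne receives the extra seat.

Dorne 5, Harke 14, Brisco 13, Carrow 4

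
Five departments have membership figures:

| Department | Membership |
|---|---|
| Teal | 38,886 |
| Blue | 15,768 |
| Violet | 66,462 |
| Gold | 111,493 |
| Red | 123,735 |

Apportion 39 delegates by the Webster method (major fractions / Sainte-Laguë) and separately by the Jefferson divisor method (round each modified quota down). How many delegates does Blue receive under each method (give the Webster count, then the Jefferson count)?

2 and 1

Webster: Teal 4, Blue 2, Violet 7, Gold 12, Red 14.
Jefferson: Teal 4, Blue 1, Violet 7, Gold 13, Red 14.
Blue gets 2 under Webster and 1 under Jefferson.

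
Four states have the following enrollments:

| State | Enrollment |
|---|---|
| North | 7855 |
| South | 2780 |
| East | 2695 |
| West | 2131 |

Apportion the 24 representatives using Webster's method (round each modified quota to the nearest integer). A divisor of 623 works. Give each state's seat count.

North 13; South 4; East 4; West 3

With modified divisor 623: modified quotas North 12.608, South 4.462, East 4.326, West 3.421.
Rounding to the nearest integer: North 13, South 4, East 4, West 3 (total 24).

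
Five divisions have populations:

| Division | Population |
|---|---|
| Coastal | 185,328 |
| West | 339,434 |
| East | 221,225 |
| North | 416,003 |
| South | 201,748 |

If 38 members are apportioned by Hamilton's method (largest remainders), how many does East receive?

6

Total 1363738; standard divisor 1363738/38 ≈ 35887.842.
Standard quotas: Coastal 5.1641, West 9.4582, East 6.1643, North 11.5918, South 5.6216.
Lower quotas: Coastal 5, West 9, East 6, North 11, South 5 (sum 36, leaving 2 seats).
Remainders in descending order: South 0.6216, North 0.5918, West 0.4582, East 0.1643, Coastal 0.1641.
Largest remainders: South, North receive the extra seats.
East receives 6.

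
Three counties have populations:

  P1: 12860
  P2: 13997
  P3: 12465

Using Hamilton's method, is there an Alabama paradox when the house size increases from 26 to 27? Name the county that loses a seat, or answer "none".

none

At 26 seats: P1 9, P2 9, P3 8.
At 27 seats: P1 9, P2 10, P3 8.
No county's allocation decreased.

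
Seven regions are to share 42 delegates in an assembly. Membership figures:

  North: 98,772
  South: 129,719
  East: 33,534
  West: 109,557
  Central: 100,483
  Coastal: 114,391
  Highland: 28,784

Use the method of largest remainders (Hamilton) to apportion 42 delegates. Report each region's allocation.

North: 7, South: 9, East: 2, West: 7, Central: 7, Coastal: 8, Highland: 2

Total 615240; standard divisor 615240/42 ≈ 14648.571.
Standard quotas: North 6.7428, South 8.8554, East 2.2892, West 7.4790, Central 6.8596, Coastal 7.8090, Highland 1.9650.
Lower quotas: North 6, South 8, East 2, West 7, Central 6, Coastal 7, Highland 1 (sum 37, leaving 5 seats).
Remainders in descending order: Highland 0.9650, Central 0.8596, South 0.8554, Coastal 0.8090, North 0.7428, West 0.4790, East 0.2892.
Largest remainders: Highland, Central, South, Coastal, North receive the extra seats.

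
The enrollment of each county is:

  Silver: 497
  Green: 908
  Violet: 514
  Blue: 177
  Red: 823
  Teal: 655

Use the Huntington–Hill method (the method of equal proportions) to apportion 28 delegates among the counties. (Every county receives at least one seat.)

With divisor 126: modified quotas Silver 3.944, Green 7.206, Violet 4.079, Blue 1.405, Red 6.532, Teal 5.198.
Geometric-mean thresholds: Silver √(3·4)=3.464, Green √(7·8)=7.483, Violet √(4·5)=4.472, Blue √(1·2)=1.414, Red √(6·7)=6.481, Teal √(5·6)=5.477.
Each quota rounded against its threshold gives Silver 4, Green 7, Violet 4, Blue 1, Red 7, Teal 5 (total 28).

Silver 4, Green 7, Violet 4, Blue 1, Red 7, Teal 5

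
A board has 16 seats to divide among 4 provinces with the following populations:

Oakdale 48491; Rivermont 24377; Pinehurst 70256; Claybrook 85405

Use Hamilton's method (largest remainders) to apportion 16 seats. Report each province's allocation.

The standard divisor is 228529/16 ≈ 14283.062.
Standard quotas: Oakdale 3.3950, Rivermont 1.7067, Pinehurst 4.9188, Claybrook 5.9795.
Lower quotas: Oakdale 3, Rivermont 1, Pinehurst 4, Claybrook 5 (sum 13, leaving 3 seats).
Remainders in descending order: Claybrook 0.9795, Pinehurst 0.9188, Rivermont 0.7067, Oakdale 0.3950.
Largest remainders: Claybrook, Pinehurst, Rivermont receive the extra seats.

Oakdale: 3, Rivermont: 2, Pinehurst: 5, Claybrook: 6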